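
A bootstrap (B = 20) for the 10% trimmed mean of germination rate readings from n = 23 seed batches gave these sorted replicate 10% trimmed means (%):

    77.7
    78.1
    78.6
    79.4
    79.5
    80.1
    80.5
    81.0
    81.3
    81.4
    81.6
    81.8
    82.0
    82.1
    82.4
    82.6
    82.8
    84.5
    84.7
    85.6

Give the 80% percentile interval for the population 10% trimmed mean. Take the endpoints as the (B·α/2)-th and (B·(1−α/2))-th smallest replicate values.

α = 0.20; lower rank = 20 × 0.100 = 2; upper rank = 20 × 0.900 = 18.
The 2nd smallest replicate is 78.1; the 18th is 84.5.

(78.1, 84.5)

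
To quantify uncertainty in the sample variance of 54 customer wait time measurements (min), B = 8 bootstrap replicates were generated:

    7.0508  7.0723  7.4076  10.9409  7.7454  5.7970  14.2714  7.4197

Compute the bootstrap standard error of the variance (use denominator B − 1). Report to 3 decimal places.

SE* = 2.768

Bootstrap SE is the standard deviation of the 8 replicate variances.
Mean of replicates: (7.0508 + 7.0723 + 7.4076 + 10.9409 + 7.7454 + 5.7970 + 14.2714 + 7.4197) / 8 = 67.70510 / 8 = 8.46314
Sum of squared deviations: (−1.41234)² + (−1.39084)² + (−1.05554)² + (+2.47776)² + (−0.71774)² + (−2.66614)² + (+5.80826)² + (−1.04344)² = 53.63070
Variance = 53.63070 / 7 = 7.66153
SE* = √7.66153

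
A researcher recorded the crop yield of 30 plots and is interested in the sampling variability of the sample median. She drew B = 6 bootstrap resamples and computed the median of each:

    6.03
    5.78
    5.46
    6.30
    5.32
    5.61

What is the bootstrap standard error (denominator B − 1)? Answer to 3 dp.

Bootstrap SE is the standard deviation of the 6 replicate medians.
Mean of replicates: (6.03 + 5.78 + 5.46 + 6.30 + 5.32 + 5.61) / 6 = 34.5000 / 6 = 5.7500
Sum of squared deviations: (+0.2800)² + (+0.0300)² + (−0.2900)² + (+0.5500)² + (−0.4300)² + (−0.1400)² = 0.6704
Variance = 0.6704 / 5 = 0.1341
SE* = √0.1341

SE* = 0.366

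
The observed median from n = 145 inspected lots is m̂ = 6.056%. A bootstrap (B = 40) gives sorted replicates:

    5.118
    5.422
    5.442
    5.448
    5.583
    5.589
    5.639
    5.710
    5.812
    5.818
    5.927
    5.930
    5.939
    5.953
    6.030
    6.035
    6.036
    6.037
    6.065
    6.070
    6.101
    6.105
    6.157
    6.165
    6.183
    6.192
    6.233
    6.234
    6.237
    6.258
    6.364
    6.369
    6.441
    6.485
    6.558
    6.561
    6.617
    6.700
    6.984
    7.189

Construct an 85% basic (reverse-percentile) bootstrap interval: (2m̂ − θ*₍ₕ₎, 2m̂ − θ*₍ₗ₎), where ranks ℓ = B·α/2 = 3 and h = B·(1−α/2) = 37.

Percentile endpoints at ranks 3 and 37: θ*₍3₎ = 5.442, θ*₍37₎ = 6.617.
Basic interval reflects these around m̂:
  lower = 2 × 6.056 − 6.617 = 5.495
  upper = 2 × 6.056 − 5.442 = 6.670

(5.495, 6.670)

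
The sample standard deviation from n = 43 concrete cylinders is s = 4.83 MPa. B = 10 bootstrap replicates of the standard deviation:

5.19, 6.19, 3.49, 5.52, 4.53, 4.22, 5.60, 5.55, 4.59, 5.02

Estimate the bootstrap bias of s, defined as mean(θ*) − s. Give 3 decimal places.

bias = +0.160

mean(θ*) = (5.19 + 6.19 + 3.49 + 5.52 + 4.53 + 4.22 + 5.60 + 5.55 + 4.59 + 5.02) / 10 = 4.9900
bias = 4.9900 − 4.83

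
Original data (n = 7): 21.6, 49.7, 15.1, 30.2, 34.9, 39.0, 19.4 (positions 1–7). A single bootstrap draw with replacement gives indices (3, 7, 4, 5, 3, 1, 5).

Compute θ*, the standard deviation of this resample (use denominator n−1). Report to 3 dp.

θ* = 8.755

Resample values: 15.1, 19.4, 30.2, 34.9, 15.1, 21.6, 34.9.
Mean = 24.4571; sum of squared deviations = 459.9371
s² = 459.9371 / 6 = 76.6562
s = √76.6562 = 8.755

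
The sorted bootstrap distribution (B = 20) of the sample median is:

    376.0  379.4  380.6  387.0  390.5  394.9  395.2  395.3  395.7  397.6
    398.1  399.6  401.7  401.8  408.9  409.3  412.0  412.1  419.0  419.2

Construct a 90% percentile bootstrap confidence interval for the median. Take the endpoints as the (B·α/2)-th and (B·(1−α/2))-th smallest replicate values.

(376.0, 419.0)

α = 0.10; lower rank = 20 × 0.050 = 1; upper rank = 20 × 0.950 = 19.
The 1st smallest replicate is 376.0; the 19th is 419.0.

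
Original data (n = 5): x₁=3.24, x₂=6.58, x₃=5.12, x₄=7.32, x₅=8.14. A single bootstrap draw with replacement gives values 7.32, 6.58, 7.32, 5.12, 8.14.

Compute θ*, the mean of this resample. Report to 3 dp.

Mean = (7.32 + 6.58 + 7.32 + 5.12 + 8.14) / 5 = 34.480 / 5 = 6.896

θ* = 6.896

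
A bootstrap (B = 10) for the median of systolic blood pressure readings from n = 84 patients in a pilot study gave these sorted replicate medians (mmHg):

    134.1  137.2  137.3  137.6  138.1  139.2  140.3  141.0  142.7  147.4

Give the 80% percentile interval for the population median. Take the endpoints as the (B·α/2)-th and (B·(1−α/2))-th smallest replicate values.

α = 0.20; lower rank = 10 × 0.100 = 1; upper rank = 10 × 0.900 = 9.
The 1st smallest replicate is 134.1; the 9th is 142.7.

(134.1, 142.7)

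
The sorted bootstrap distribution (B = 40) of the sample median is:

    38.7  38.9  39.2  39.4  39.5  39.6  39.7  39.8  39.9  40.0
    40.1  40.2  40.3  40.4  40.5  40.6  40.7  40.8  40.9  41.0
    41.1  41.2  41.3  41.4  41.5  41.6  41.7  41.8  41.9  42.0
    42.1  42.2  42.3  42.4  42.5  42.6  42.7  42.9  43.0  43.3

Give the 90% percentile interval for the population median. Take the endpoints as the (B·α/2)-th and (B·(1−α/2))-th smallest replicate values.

α = 0.10; lower rank = 40 × 0.050 = 2; upper rank = 40 × 0.950 = 38.
The 2nd smallest replicate is 38.9; the 38th is 42.9.

(38.9, 42.9)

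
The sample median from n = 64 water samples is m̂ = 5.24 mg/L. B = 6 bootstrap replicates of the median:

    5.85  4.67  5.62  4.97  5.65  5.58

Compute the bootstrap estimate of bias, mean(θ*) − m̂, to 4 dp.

mean(θ*) = (5.85 + 4.67 + 5.62 + 4.97 + 5.65 + 5.58) / 6 = 5.39000
bias = 5.39000 − 5.24

bias = +0.1500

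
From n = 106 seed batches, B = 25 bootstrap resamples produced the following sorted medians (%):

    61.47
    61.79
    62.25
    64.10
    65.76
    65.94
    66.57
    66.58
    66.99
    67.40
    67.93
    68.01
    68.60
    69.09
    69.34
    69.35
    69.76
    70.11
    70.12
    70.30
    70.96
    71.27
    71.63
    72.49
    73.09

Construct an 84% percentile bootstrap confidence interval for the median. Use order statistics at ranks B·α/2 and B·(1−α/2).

α = 0.16; lower rank = 25 × 0.080 = 2; upper rank = 25 × 0.920 = 23.
The 2nd smallest replicate is 61.79; the 23rd is 71.63.

(61.79, 71.63)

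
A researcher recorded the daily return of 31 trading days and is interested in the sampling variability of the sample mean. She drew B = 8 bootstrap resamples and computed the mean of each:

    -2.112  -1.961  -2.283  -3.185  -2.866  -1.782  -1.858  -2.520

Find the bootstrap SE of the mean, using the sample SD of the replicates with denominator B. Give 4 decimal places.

Bootstrap SE is the standard deviation of the 8 replicate means.
Mean of replicates: ((-2.112) + (-1.961) + (-2.283) + (-3.185) + (-2.866) + (-1.782) + (-1.858) + (-2.520)) / 8 = -18.56700 / 8 = -2.32088
Sum of squared deviations: (+0.20887)² + (+0.35987)² + (+0.03788)² + (−0.86413)² + (−0.54513)² + (+0.53887)² + (+0.46287)² + (−0.19912)² = 1.76274
Variance = 1.76274 / 8 = 0.22034
SE* = √0.22034

SE* = 0.4694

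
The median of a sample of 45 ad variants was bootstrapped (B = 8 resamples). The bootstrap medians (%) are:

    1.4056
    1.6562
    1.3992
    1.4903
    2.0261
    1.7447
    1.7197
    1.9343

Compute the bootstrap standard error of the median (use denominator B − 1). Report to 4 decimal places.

SE* = 0.2331

Bootstrap SE is the standard deviation of the 8 replicate medians.
Mean of replicates: (1.4056 + 1.6562 + 1.3992 + 1.4903 + 2.0261 + 1.7447 + 1.7197 + 1.9343) / 8 = 13.37610 / 8 = 1.67201
Sum of squared deviations: (−0.26641)² + (−0.01581)² + (−0.27281)² + (−0.18171)² + (+0.35409)² + (+0.07269)² + (+0.04769)² + (+0.26229)² = 0.38040
Variance = 0.38040 / 7 = 0.05434
SE* = √0.05434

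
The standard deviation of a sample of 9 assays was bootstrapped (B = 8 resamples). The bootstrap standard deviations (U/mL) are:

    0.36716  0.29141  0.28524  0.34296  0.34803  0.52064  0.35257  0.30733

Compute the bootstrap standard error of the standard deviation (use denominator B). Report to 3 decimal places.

Bootstrap SE is the standard deviation of the 8 replicate standard deviations.
Mean of replicates: (0.36716 + 0.29141 + 0.28524 + 0.34296 + 0.34803 + 0.52064 + 0.35257 + 0.30733) / 8 = 2.815340 / 8 = 0.351917
Sum of squared deviations: (+0.015242)² + (−0.060507)² + (−0.066678)² + (−0.008958)² + (−0.003887)² + (+0.168722)² + (+0.000653)² + (−0.044588)² = 0.038890
Variance = 0.038890 / 8 = 0.004861
SE* = √0.004861

SE* = 0.070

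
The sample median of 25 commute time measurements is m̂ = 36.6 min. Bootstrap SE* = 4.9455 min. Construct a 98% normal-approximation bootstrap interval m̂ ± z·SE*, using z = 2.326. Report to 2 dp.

(25.10, 48.10)

Margin = 2.326 × 4.9455 = 11.503
Interval: 36.6 ± 11.503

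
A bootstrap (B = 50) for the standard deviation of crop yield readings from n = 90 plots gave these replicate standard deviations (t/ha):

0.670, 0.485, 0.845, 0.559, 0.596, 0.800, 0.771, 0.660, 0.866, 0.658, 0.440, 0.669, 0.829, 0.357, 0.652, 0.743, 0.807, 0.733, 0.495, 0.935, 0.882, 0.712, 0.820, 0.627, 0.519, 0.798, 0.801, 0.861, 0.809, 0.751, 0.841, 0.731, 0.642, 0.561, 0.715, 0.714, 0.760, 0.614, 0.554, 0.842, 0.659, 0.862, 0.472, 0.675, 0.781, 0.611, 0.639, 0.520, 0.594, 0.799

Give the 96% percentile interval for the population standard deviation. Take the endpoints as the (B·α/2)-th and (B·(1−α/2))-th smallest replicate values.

Sorted replicates: 0.357, 0.440, 0.472, 0.485, 0.495, 0.519, 0.520, 0.554, 0.559, 0.561, 0.594, 0.596, 0.611, 0.614, 0.627, 0.639, 0.642, 0.652, 0.658, 0.659, 0.660, 0.669, 0.670, 0.675, 0.712, 0.714, 0.715, 0.731, 0.733, 0.743, 0.751, 0.760, 0.771, 0.781, 0.798, 0.799, 0.800, 0.801, 0.807, 0.809, 0.820, 0.829, 0.841, 0.842, 0.845, 0.861, 0.862, 0.866, 0.882, 0.935
α = 0.04; lower rank = 50 × 0.020 = 1; upper rank = 50 × 0.980 = 49.
The 1st smallest replicate is 0.357; the 49th is 0.882.

(0.357, 0.882)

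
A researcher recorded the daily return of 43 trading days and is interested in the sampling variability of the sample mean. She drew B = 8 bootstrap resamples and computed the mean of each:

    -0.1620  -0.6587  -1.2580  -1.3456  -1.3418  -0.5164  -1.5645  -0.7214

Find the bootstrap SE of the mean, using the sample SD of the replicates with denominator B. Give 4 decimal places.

Bootstrap SE is the standard deviation of the 8 replicate means.
Mean of replicates: ((-0.1620) + (-0.6587) + (-1.2580) + (-1.3456) + (-1.3418) + (-0.5164) + (-1.5645) + (-0.7214)) / 8 = -7.56840 / 8 = -0.94605
Sum of squared deviations: (+0.78405)² + (+0.28735)² + (−0.31195)² + (−0.39955)² + (−0.39575)² + (+0.42965)² + (−0.61845)² + (+0.22465)² = 1.72842
Variance = 1.72842 / 8 = 0.21605
SE* = √0.21605

SE* = 0.4648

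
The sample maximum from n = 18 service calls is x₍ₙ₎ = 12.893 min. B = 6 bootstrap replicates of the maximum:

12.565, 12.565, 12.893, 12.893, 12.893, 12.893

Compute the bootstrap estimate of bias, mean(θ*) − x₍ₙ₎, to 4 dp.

bias = −0.1093

mean(θ*) = (12.565 + 12.565 + 12.893 + 12.893 + 12.893 + 12.893) / 6 = 12.78367
bias = 12.78367 − 12.893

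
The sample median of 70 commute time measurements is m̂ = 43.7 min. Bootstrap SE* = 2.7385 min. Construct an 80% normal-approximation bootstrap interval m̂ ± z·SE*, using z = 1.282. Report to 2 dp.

Margin = 1.282 × 2.7385 = 3.511
Interval: 43.7 ± 3.511

(40.19, 47.21)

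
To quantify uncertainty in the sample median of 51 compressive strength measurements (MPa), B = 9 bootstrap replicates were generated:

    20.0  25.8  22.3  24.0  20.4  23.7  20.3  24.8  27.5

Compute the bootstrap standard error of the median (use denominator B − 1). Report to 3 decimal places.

SE* = 2.646

Bootstrap SE is the standard deviation of the 9 replicate medians.
Mean of replicates: (20.0 + 25.8 + 22.3 + 24.0 + 20.4 + 23.7 + 20.3 + 24.8 + 27.5) / 9 = 208.8000 / 9 = 23.2000
Sum of squared deviations: (−3.2000)² + (+2.6000)² + (−0.9000)² + (+0.8000)² + (−2.8000)² + (+0.5000)² + (−2.9000)² + (+1.6000)² + (+4.3000)² = 56.0000
Variance = 56.0000 / 8 = 7.0000
SE* = √7.0000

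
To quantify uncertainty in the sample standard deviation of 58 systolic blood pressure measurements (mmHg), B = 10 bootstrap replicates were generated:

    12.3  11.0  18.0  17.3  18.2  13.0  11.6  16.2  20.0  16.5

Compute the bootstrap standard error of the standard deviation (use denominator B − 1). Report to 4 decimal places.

Bootstrap SE is the standard deviation of the 10 replicate standard deviations.
Mean of replicates: (12.3 + 11.0 + 18.0 + 17.3 + 18.2 + 13.0 + 11.6 + 16.2 + 20.0 + 16.5) / 10 = 154.10000 / 10 = 15.41000
Sum of squared deviations: (−3.11000)² + (−4.41000)² + (+2.59000)² + (+1.89000)² + (+2.79000)² + (−2.41000)² + (−3.81000)² + (+0.79000)² + (+4.59000)² + (+1.09000)² = 90.38900
Variance = 90.38900 / 9 = 10.04322
SE* = √10.04322

SE* = 3.1691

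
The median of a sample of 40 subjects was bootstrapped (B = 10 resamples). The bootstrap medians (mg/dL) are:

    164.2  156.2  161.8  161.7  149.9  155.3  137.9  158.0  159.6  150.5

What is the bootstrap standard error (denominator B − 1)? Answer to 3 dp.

SE* = 7.771

Bootstrap SE is the standard deviation of the 10 replicate medians.
Mean of replicates: (164.2 + 156.2 + 161.8 + 161.7 + 149.9 + 155.3 + 137.9 + 158.0 + 159.6 + 150.5) / 10 = 1555.1000 / 10 = 155.5100
Sum of squared deviations: (+8.6900)² + (+0.6900)² + (+6.2900)² + (+6.1900)² + (−5.6100)² + (−0.2100)² + (−17.6100)² + (+2.4900)² + (+4.0900)² + (−5.0100)² = 543.5290
Variance = 543.5290 / 9 = 60.3921
SE* = √60.3921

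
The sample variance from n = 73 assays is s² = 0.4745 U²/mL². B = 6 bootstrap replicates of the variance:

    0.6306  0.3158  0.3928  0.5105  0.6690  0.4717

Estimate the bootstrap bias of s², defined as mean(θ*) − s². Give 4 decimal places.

mean(θ*) = (0.6306 + 0.3158 + 0.3928 + 0.5105 + 0.6690 + 0.4717) / 6 = 0.49840
bias = 0.49840 − 0.4745

bias = +0.0239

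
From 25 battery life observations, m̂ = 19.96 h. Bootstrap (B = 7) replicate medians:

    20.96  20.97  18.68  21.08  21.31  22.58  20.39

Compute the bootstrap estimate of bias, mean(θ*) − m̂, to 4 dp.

bias = +0.8929

mean(θ*) = (20.96 + 20.97 + 18.68 + 21.08 + 21.31 + 22.58 + 20.39) / 7 = 20.85286
bias = 20.85286 − 19.96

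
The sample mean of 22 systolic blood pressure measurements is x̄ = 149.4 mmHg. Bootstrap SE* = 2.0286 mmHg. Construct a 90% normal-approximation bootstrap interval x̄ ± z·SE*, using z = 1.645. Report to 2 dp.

(146.06, 152.74)

Margin = 1.645 × 2.0286 = 3.337
Interval: 149.4 ± 3.337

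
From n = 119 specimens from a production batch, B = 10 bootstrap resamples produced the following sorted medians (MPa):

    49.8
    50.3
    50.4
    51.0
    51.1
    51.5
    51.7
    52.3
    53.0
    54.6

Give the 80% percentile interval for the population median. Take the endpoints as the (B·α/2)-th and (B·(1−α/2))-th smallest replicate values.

α = 0.20; lower rank = 10 × 0.100 = 1; upper rank = 10 × 0.900 = 9.
The 1st smallest replicate is 49.8; the 9th is 53.0.

(49.8, 53.0)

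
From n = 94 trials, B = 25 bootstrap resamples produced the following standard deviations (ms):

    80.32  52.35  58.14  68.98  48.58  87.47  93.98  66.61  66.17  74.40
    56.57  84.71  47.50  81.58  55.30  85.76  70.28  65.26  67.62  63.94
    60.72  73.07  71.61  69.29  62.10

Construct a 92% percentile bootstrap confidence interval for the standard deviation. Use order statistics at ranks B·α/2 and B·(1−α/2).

(47.50, 87.47)

Sorted replicates: 47.50, 48.58, 52.35, 55.30, 56.57, 58.14, 60.72, 62.10, 63.94, 65.26, 66.17, 66.61, 67.62, 68.98, 69.29, 70.28, 71.61, 73.07, 74.40, 80.32, 81.58, 84.71, 85.76, 87.47, 93.98
α = 0.08; lower rank = 25 × 0.040 = 1; upper rank = 25 × 0.960 = 24.
The 1st smallest replicate is 47.50; the 24th is 87.47.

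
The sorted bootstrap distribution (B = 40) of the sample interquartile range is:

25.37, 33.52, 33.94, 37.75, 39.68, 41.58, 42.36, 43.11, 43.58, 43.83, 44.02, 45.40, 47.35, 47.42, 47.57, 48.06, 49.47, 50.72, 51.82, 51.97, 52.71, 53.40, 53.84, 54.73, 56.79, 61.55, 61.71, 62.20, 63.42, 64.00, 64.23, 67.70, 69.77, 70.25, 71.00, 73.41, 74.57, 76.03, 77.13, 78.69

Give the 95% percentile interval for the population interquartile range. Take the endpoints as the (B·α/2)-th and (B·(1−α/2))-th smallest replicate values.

(25.37, 77.13)

α = 0.05; lower rank = 40 × 0.025 = 1; upper rank = 40 × 0.975 = 39.
The 1st smallest replicate is 25.37; the 39th is 77.13.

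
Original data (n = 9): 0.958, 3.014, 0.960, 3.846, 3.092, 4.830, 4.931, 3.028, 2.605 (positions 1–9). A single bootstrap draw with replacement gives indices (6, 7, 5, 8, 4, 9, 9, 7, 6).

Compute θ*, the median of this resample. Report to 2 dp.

Resample values: 4.830, 4.931, 3.092, 3.028, 3.846, 2.605, 2.605, 4.931, 4.830.
Sorted: 2.605, 2.605, 3.028, 3.092, 3.846, 4.830, 4.830, 4.931, 4.931
Median = middle value = 3.85

θ* = 3.85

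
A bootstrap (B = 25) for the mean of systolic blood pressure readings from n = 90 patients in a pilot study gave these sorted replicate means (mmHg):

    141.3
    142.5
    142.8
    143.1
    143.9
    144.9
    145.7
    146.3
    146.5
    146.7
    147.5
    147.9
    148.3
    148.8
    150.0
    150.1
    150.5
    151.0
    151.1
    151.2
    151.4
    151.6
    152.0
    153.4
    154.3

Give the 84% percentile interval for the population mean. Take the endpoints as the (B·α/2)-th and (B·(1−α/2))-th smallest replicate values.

α = 0.16; lower rank = 25 × 0.080 = 2; upper rank = 25 × 0.920 = 23.
The 2nd smallest replicate is 142.5; the 23rd is 152.0.

(142.5, 152.0)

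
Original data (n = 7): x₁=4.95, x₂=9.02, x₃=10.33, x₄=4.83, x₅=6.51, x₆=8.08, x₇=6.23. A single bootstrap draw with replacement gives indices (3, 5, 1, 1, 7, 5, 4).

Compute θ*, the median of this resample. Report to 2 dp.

Resample values: 10.33, 6.51, 4.95, 4.95, 6.23, 6.51, 4.83.
Sorted: 4.83, 4.95, 4.95, 6.23, 6.51, 6.51, 10.33
Median = middle value = 6.23

θ* = 6.23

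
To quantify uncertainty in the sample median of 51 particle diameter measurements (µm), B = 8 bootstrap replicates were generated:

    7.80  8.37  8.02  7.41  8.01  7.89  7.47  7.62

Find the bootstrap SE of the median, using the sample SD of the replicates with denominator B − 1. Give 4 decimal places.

SE* = 0.3195

Bootstrap SE is the standard deviation of the 8 replicate medians.
Mean of replicates: (7.80 + 8.37 + 8.02 + 7.41 + 8.01 + 7.89 + 7.47 + 7.62) / 8 = 62.59000 / 8 = 7.82375
Sum of squared deviations: (−0.02375)² + (+0.54625)² + (+0.19625)² + (−0.41375)² + (+0.18625)² + (+0.06625)² + (−0.35375)² + (−0.20375)² = 0.71439
Variance = 0.71439 / 7 = 0.10206
SE* = √0.10206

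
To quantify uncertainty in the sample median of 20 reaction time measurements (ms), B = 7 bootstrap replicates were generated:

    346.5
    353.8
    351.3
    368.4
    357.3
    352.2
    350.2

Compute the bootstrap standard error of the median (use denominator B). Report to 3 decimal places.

SE* = 6.537

Bootstrap SE is the standard deviation of the 7 replicate medians.
Mean of replicates: (346.5 + 353.8 + 351.3 + 368.4 + 357.3 + 352.2 + 350.2) / 7 = 2479.7000 / 7 = 354.2429
Sum of squared deviations: (−7.7429)² + (−0.4429)² + (−2.9429)² + (+14.1571)² + (+3.0571)² + (−2.0429)² + (−4.0429)² = 299.0971
Variance = 299.0971 / 7 = 42.7282
SE* = √42.7282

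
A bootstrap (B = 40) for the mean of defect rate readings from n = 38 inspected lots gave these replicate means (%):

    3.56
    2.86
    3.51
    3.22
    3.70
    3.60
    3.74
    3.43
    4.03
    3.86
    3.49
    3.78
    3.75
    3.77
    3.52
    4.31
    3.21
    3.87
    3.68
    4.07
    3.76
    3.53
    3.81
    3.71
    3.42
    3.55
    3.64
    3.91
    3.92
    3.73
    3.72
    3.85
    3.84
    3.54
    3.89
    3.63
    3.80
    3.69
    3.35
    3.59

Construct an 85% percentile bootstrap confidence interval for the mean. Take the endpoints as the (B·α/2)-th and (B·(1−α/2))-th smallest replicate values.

Sorted replicates: 2.86, 3.21, 3.22, 3.35, 3.42, 3.43, 3.49, 3.51, 3.52, 3.53, 3.54, 3.55, 3.56, 3.59, 3.60, 3.63, 3.64, 3.68, 3.69, 3.70, 3.71, 3.72, 3.73, 3.74, 3.75, 3.76, 3.77, 3.78, 3.80, 3.81, 3.84, 3.85, 3.86, 3.87, 3.89, 3.91, 3.92, 4.03, 4.07, 4.31
α = 0.15; lower rank = 40 × 0.075 = 3; upper rank = 40 × 0.925 = 37.
The 3rd smallest replicate is 3.22; the 37th is 3.92.

(3.22, 3.92)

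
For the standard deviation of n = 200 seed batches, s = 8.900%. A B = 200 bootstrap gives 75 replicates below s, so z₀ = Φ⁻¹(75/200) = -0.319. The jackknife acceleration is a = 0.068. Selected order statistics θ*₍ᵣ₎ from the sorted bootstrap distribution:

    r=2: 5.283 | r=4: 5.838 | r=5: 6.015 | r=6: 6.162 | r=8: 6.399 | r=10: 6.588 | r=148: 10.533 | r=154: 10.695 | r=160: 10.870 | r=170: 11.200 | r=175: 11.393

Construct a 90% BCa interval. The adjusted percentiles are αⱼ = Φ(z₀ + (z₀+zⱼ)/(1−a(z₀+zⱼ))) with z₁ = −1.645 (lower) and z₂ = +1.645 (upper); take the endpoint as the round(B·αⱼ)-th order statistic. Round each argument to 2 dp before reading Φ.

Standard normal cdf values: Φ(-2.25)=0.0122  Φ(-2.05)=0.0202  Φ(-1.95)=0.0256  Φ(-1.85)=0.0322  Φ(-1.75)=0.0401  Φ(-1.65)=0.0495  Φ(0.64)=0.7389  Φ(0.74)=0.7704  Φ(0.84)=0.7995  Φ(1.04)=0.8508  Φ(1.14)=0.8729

Lower: z₀ + z₁ = -0.319 + (-1.645) = -1.964; 1 − a(z₀+z₁) = 1 − (0.068)(-1.964) = 1.1336; argument = -0.319 + (-1.964)/1.1336 = -2.0516 → -2.05.
α₁ = Φ(-2.05) = 0.0202; rank = round(200 × 0.0202) = 4; θ*₍4₎ = 5.838.
Upper: z₀ + z₂ = 1.326; 1 − a(z₀+z₂) = 0.9098; argument = 1.1384 → 1.14; α₂ = 0.8729; rank = 175; θ*₍175₎ = 11.393.

(5.838, 11.393)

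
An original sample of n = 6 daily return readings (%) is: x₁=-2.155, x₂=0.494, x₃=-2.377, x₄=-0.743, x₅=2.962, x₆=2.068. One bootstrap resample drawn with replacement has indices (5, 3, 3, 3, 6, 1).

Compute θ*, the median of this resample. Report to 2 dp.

Resample values: 2.962, -2.377, -2.377, -2.377, 2.068, -2.155.
Sorted: -2.377, -2.377, -2.377, -2.155, 2.068, 2.962
Median = average of the two middle values = -2.27

θ* = -2.27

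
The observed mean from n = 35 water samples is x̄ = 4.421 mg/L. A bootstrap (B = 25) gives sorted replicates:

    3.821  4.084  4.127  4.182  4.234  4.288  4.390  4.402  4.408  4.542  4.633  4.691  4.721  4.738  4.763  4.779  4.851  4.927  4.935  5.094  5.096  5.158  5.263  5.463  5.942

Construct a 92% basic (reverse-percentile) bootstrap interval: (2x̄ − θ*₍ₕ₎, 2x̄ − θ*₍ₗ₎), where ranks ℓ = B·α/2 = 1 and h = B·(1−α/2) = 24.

Percentile endpoints at ranks 1 and 24: θ*₍1₎ = 3.821, θ*₍24₎ = 5.463.
Basic interval reflects these around x̄:
  lower = 2 × 4.421 − 5.463 = 3.379
  upper = 2 × 4.421 − 3.821 = 5.021

(3.379, 5.021)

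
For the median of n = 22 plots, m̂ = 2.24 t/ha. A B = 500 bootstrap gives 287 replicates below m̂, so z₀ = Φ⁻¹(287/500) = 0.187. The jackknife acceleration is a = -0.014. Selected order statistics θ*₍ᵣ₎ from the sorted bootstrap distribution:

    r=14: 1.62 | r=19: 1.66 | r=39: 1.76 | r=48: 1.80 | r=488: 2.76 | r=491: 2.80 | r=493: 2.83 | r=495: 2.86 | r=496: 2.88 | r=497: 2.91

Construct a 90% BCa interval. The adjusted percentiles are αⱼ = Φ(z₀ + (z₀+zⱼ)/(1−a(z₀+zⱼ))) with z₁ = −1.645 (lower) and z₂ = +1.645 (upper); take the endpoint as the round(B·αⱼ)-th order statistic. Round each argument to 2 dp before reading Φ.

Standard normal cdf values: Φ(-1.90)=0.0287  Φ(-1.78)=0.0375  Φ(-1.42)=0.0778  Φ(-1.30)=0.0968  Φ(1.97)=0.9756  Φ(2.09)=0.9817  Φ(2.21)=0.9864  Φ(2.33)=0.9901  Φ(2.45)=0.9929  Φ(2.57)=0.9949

Lower: z₀ + z₁ = 0.187 + (-1.645) = -1.458; 1 − a(z₀+z₁) = 1 − (-0.014)(-1.458) = 0.9796; argument = 0.187 + (-1.458)/0.9796 = -1.3014 → -1.30.
α₁ = Φ(-1.30) = 0.0968; rank = round(500 × 0.0968) = 48; θ*₍48₎ = 1.80.
Upper: z₀ + z₂ = 1.832; 1 − a(z₀+z₂) = 1.0256; argument = 1.9732 → 1.97; α₂ = 0.9756; rank = 488; θ*₍488₎ = 2.76.

(1.80, 2.76)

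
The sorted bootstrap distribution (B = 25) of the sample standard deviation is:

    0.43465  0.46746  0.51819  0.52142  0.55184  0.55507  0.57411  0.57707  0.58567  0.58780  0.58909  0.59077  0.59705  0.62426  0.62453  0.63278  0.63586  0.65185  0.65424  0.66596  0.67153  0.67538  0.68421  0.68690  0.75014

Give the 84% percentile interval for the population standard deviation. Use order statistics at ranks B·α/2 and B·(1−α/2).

(0.46746, 0.68421)

α = 0.16; lower rank = 25 × 0.080 = 2; upper rank = 25 × 0.920 = 23.
The 2nd smallest replicate is 0.46746; the 23rd is 0.68421.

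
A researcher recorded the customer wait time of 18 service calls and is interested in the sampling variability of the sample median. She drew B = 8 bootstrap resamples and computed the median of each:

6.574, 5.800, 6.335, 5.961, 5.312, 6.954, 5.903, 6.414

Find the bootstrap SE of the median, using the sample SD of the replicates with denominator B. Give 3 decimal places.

Bootstrap SE is the standard deviation of the 8 replicate medians.
Mean of replicates: (6.574 + 5.800 + 6.335 + 5.961 + 5.312 + 6.954 + 5.903 + 6.414) / 8 = 49.2530 / 8 = 6.1566
Sum of squared deviations: (+0.4174)² + (−0.3566)² + (+0.1784)² + (−0.1956)² + (−0.8446)² + (+0.7974)² + (−0.2536)² + (+0.2574)² = 1.8512
Variance = 1.8512 / 8 = 0.2314
SE* = √0.2314

SE* = 0.481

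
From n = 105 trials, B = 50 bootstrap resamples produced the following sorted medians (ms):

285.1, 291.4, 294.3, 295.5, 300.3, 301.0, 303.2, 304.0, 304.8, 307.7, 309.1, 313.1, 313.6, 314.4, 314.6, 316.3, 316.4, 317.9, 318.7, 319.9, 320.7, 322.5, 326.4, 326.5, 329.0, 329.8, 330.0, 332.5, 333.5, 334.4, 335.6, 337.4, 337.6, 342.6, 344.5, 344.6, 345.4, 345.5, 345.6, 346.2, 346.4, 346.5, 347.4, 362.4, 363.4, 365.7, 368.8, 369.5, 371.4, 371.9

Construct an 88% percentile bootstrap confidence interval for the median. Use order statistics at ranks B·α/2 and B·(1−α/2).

α = 0.12; lower rank = 50 × 0.060 = 3; upper rank = 50 × 0.940 = 47.
The 3rd smallest replicate is 294.3; the 47th is 368.8.

(294.3, 368.8)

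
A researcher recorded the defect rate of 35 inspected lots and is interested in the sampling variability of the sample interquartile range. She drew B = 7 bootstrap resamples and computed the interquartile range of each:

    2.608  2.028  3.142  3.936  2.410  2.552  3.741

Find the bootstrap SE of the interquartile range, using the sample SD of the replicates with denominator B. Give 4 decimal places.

Bootstrap SE is the standard deviation of the 7 replicate interquartile ranges.
Mean of replicates: (2.608 + 2.028 + 3.142 + 3.936 + 2.410 + 2.552 + 3.741) / 7 = 20.41700 / 7 = 2.91671
Sum of squared deviations: (−0.30871)² + (−0.88871)² + (+0.22529)² + (+1.01929)² + (−0.50671)² + (−0.36471)² + (+0.82429)² = 3.04404
Variance = 3.04404 / 7 = 0.43486
SE* = √0.43486

SE* = 0.6594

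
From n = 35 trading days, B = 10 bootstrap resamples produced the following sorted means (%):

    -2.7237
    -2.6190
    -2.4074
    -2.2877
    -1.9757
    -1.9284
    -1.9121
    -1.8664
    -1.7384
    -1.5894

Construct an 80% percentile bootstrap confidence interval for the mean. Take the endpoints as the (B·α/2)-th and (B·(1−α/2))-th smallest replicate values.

α = 0.20; lower rank = 10 × 0.100 = 1; upper rank = 10 × 0.900 = 9.
The 1st smallest replicate is -2.7237; the 9th is -1.7384.

(-2.7237, -1.7384)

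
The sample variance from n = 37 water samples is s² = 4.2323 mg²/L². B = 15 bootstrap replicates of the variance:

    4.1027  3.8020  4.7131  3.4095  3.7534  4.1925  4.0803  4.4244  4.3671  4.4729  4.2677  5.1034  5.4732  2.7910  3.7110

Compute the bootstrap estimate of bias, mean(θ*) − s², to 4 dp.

mean(θ*) = (4.1027 + 3.8020 + 4.7131 + 3.4095 + 3.7534 + 4.1925 + 4.0803 + 4.4244 + 4.3671 + 4.4729 + 4.2677 + 5.1034 + 5.4732 + 2.7910 + 3.7110) / 15 = 4.17761
bias = 4.17761 − 4.2323

bias = −0.0547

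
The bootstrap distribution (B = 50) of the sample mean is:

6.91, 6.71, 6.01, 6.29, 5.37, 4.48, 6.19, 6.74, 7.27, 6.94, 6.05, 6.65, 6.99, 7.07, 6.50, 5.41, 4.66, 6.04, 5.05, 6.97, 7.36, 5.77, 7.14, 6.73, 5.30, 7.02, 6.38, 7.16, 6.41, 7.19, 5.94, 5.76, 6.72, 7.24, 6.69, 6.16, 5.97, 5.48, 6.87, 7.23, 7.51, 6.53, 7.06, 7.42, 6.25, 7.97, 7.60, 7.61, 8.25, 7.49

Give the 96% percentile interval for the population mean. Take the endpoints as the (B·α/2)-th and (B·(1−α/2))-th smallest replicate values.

(4.48, 7.97)

Sorted replicates: 4.48, 4.66, 5.05, 5.30, 5.37, 5.41, 5.48, 5.76, 5.77, 5.94, 5.97, 6.01, 6.04, 6.05, 6.16, 6.19, 6.25, 6.29, 6.38, 6.41, 6.50, 6.53, 6.65, 6.69, 6.71, 6.72, 6.73, 6.74, 6.87, 6.91, 6.94, 6.97, 6.99, 7.02, 7.06, 7.07, 7.14, 7.16, 7.19, 7.23, 7.24, 7.27, 7.36, 7.42, 7.49, 7.51, 7.60, 7.61, 7.97, 8.25
α = 0.04; lower rank = 50 × 0.020 = 1; upper rank = 50 × 0.980 = 49.
The 1st smallest replicate is 4.48; the 49th is 7.97.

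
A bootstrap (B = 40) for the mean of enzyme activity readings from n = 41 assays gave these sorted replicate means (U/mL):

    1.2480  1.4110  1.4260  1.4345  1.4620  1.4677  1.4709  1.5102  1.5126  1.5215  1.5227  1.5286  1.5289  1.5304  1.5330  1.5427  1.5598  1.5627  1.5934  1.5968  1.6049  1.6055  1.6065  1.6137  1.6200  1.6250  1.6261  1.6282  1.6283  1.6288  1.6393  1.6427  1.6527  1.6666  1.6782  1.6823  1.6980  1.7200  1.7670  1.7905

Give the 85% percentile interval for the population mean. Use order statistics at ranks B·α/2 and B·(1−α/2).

α = 0.15; lower rank = 40 × 0.075 = 3; upper rank = 40 × 0.925 = 37.
The 3rd smallest replicate is 1.4260; the 37th is 1.6980.

(1.4260, 1.6980)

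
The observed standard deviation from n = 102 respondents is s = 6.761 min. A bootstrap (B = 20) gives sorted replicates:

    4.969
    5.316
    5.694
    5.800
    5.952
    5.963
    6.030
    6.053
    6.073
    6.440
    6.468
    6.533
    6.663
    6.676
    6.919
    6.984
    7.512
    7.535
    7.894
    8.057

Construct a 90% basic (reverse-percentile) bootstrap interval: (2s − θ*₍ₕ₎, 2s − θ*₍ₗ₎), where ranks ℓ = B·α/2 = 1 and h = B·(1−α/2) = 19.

(5.628, 8.553)

Percentile endpoints at ranks 1 and 19: θ*₍1₎ = 4.969, θ*₍19₎ = 7.894.
Basic interval reflects these around s:
  lower = 2 × 6.761 − 7.894 = 5.628
  upper = 2 × 6.761 − 4.969 = 8.553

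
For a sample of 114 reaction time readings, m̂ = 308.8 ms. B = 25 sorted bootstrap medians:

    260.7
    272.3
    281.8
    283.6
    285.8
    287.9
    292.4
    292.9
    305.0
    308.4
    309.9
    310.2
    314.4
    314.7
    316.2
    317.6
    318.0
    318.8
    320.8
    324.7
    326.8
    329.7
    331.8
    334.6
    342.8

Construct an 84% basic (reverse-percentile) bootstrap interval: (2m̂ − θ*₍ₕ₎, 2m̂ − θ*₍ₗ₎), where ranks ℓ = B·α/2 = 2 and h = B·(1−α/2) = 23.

Percentile endpoints at ranks 2 and 23: θ*₍2₎ = 272.3, θ*₍23₎ = 331.8.
Basic interval reflects these around m̂:
  lower = 2 × 308.8 − 331.8 = 285.8
  upper = 2 × 308.8 − 272.3 = 345.3

(285.8, 345.3)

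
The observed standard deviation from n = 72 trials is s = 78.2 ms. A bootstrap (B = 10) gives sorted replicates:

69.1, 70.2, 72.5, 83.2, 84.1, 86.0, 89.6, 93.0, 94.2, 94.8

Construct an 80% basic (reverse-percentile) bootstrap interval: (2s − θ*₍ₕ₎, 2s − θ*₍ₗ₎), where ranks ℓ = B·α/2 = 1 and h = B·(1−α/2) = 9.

Percentile endpoints at ranks 1 and 9: θ*₍1₎ = 69.1, θ*₍9₎ = 94.2.
Basic interval reflects these around s:
  lower = 2 × 78.2 − 94.2 = 62.2
  upper = 2 × 78.2 − 69.1 = 87.3

(62.2, 87.3)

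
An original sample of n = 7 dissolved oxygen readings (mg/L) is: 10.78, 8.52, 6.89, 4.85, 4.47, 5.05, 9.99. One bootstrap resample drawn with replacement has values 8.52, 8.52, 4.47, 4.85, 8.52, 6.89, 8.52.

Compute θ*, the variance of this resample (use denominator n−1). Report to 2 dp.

θ* = 3.34

Mean = 7.1843; sum of squared deviations = 20.0394
s² = 20.0394 / 6 = 3.3399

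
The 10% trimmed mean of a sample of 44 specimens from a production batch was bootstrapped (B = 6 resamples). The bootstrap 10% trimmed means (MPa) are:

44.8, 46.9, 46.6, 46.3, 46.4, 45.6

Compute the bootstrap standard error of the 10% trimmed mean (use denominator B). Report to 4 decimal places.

Bootstrap SE is the standard deviation of the 6 replicate 10% trimmed means.
Mean of replicates: (44.8 + 46.9 + 46.6 + 46.3 + 46.4 + 45.6) / 6 = 276.60000 / 6 = 46.10000
Sum of squared deviations: (−1.30000)² + (+0.80000)² + (+0.50000)² + (+0.20000)² + (+0.30000)² + (−0.50000)² = 2.96000
Variance = 2.96000 / 6 = 0.49333
SE* = √0.49333

SE* = 0.7024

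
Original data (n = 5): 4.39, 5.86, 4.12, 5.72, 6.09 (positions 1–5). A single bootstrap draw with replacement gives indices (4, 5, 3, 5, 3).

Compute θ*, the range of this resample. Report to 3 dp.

Resample values: 5.72, 6.09, 4.12, 6.09, 4.12.
Range = 6.09 − 4.12 = 1.970

θ* = 1.970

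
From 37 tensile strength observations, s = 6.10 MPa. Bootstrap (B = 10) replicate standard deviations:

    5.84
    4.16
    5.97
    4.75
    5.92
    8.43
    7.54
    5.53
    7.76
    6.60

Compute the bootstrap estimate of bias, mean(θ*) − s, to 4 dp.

bias = +0.1500

mean(θ*) = (5.84 + 4.16 + 5.97 + 4.75 + 5.92 + 8.43 + 7.54 + 5.53 + 7.76 + 6.60) / 10 = 6.25000
bias = 6.25000 − 6.10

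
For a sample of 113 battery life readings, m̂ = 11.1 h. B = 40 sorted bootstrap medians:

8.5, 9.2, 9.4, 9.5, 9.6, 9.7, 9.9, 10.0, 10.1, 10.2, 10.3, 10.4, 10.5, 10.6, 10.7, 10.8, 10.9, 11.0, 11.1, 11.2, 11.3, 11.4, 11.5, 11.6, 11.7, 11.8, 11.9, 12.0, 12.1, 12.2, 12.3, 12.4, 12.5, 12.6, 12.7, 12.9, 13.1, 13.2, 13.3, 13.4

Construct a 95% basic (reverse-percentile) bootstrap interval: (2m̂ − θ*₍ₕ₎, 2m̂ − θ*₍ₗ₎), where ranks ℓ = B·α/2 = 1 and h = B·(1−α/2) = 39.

(8.9, 13.7)

Percentile endpoints at ranks 1 and 39: θ*₍1₎ = 8.5, θ*₍39₎ = 13.3.
Basic interval reflects these around m̂:
  lower = 2 × 11.1 − 13.3 = 8.9
  upper = 2 × 11.1 − 8.5 = 13.7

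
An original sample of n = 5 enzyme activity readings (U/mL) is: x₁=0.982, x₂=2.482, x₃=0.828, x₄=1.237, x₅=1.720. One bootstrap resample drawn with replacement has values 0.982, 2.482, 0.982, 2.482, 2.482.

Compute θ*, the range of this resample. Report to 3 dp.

Range = 2.482 − 0.982 = 1.500

θ* = 1.500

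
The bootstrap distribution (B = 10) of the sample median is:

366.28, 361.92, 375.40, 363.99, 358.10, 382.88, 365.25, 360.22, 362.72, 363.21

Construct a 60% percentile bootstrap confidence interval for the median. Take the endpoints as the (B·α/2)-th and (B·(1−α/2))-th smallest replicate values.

Sorted replicates: 358.10, 360.22, 361.92, 362.72, 363.21, 363.99, 365.25, 366.28, 375.40, 382.88
α = 0.40; lower rank = 10 × 0.200 = 2; upper rank = 10 × 0.800 = 8.
The 2nd smallest replicate is 360.22; the 8th is 366.28.

(360.22, 366.28)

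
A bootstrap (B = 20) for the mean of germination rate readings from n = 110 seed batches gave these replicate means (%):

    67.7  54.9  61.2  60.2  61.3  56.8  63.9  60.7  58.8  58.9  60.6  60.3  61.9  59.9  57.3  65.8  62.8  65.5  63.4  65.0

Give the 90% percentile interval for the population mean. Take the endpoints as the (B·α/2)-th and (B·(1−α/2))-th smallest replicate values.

Sorted replicates: 54.9, 56.8, 57.3, 58.8, 58.9, 59.9, 60.2, 60.3, 60.6, 60.7, 61.2, 61.3, 61.9, 62.8, 63.4, 63.9, 65.0, 65.5, 65.8, 67.7
α = 0.10; lower rank = 20 × 0.050 = 1; upper rank = 20 × 0.950 = 19.
The 1st smallest replicate is 54.9; the 19th is 65.8.

(54.9, 65.8)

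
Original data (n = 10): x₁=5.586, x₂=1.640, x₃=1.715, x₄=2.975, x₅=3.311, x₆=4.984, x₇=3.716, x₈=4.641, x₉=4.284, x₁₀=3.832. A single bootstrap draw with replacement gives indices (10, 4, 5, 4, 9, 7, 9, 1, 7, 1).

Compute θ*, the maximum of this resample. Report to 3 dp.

θ* = 5.586

Resample values: 3.832, 2.975, 3.311, 2.975, 4.284, 3.716, 4.284, 5.586, 3.716, 5.586.
Maximum = 5.586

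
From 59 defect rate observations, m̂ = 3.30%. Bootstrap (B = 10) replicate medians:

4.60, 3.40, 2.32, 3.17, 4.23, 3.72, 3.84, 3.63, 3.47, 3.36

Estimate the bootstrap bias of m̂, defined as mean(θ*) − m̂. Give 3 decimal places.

bias = +0.274

mean(θ*) = (4.60 + 3.40 + 2.32 + 3.17 + 4.23 + 3.72 + 3.84 + 3.63 + 3.47 + 3.36) / 10 = 3.5740
bias = 3.5740 − 3.30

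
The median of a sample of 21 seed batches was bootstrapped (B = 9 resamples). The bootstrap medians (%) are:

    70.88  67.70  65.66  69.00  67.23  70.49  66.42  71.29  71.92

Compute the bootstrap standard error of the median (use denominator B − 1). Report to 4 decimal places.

Bootstrap SE is the standard deviation of the 9 replicate medians.
Mean of replicates: (70.88 + 67.70 + 65.66 + 69.00 + 67.23 + 70.49 + 66.42 + 71.29 + 71.92) / 9 = 620.59000 / 9 = 68.95444
Sum of squared deviations: (+1.92556)² + (−1.25444)² + (−3.29444)² + (+0.04556)² + (−1.72444)² + (+1.53556)² + (−2.53444)² + (+2.33556)² + (+2.96556)² = 42.14122
Variance = 42.14122 / 8 = 5.26765
SE* = √5.26765

SE* = 2.2951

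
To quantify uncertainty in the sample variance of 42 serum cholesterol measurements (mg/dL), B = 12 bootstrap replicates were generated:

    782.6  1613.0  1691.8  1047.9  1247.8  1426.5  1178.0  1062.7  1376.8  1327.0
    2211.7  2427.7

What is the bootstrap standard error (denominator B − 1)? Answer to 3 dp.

Bootstrap SE is the standard deviation of the 12 replicate variances.
Mean of replicates: (782.6 + 1613.0 + 1691.8 + 1047.9 + 1247.8 + 1426.5 + 1178.0 + 1062.7 + 1376.8 + 1327.0 + 2211.7 + 2427.7) / 12 = 17393.5000 / 12 = 1449.4583
Sum of squared deviations: (−666.8583)² + (+163.5417)² + (+242.3417)² + (−401.5583)² + (−201.6583)² + (−22.9583)² + (−271.4583)² + (−386.7583)² + (−72.6583)² + (−122.4583)² + (+762.2417)² + (+978.2417)² = 2514133.6892
Variance = 2514133.6892 / 11 = 228557.6081
SE* = √228557.6081

SE* = 478.077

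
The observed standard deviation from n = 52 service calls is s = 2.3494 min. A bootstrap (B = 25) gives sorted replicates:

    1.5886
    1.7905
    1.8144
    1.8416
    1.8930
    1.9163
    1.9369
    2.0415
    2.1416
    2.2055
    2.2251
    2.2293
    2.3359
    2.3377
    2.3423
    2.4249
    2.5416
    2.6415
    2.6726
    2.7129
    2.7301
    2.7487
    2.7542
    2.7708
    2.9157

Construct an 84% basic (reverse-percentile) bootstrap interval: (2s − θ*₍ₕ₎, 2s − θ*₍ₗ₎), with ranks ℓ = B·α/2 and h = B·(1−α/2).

(1.9446, 2.9083)

Percentile endpoints at ranks 2 and 23: θ*₍2₎ = 1.7905, θ*₍23₎ = 2.7542.
Basic interval reflects these around s:
  lower = 2 × 2.3494 − 2.7542 = 1.9446
  upper = 2 × 2.3494 − 1.7905 = 2.9083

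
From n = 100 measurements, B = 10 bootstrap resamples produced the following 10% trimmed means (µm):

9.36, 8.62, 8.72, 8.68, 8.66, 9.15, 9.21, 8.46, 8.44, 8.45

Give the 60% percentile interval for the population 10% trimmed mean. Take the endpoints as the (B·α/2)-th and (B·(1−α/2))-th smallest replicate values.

Sorted replicates: 8.44, 8.45, 8.46, 8.62, 8.66, 8.68, 8.72, 9.15, 9.21, 9.36
α = 0.40; lower rank = 10 × 0.200 = 2; upper rank = 10 × 0.800 = 8.
The 2nd smallest replicate is 8.45; the 8th is 9.15.

(8.45, 9.15)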